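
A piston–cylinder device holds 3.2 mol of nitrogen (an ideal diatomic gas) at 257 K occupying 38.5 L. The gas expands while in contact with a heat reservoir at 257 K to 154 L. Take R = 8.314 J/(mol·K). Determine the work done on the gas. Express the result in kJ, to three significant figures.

Isothermal: W = nRT ln(V₂/V₁).
W = (3.2)(8.314)(257) × ln(154/38.5)
  = 6837 × 1.386
W_by_gas = 9479 J; work on gas = −W_by = -9479 J.

W ≈ -9.48 kJ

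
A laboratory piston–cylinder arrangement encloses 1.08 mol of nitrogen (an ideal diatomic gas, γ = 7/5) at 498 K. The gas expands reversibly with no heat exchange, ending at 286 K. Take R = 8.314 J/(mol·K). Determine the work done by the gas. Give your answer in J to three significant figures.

W ≈ 4760 J

Adiabatic ⇒ Q = 0, so W_by = −ΔU = nCᵥ(T₁ − T₂).
Cᵥ = 5R/2 = 20.79 J/(mol·K).
W = (1.08)(20.79)(498 − 286) = 4759 J.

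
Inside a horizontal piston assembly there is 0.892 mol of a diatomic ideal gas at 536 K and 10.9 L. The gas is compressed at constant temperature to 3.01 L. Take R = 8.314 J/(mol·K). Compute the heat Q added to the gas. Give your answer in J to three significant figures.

Q ≈ -5120 J

Isothermal ⇒ ΔU = 0, so Q = W = nRT ln(V₂/V₁).
Q = (0.892)(8.314)(536) ln(3.01/10.9) = 3975 × -1.287 = -5115 J.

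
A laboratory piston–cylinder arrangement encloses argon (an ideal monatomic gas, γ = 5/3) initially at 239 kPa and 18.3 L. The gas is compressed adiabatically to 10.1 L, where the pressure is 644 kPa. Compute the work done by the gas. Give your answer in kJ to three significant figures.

Adiabatic: W = (P₁V₁ − P₂V₂)/(γ − 1) with γ = 5/3.
P₁V₁ = 4374 J, P₂V₂ = 6504 J.
W = (4374 − 6504) / 0.6667 = -3196 J.

W ≈ -3.20 kJ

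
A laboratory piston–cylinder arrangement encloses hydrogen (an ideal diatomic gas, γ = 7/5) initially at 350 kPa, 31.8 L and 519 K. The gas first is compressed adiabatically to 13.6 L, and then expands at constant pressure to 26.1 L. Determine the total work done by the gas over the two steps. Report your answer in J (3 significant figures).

Step 1 (adiabatic): W = (P₁V₁ − P₂V₂)/(γ−1) = (11130 − 15633)/0.4 = -11258 J.
After step 1: P = 1150 kPa, V = 13.6 L, T = 729 K.
Step 2 (isobaric): W = PΔV = (1150 kPa)(26.1 − 13.6 L) = 14369 J.
W_total = -11258 + 14369 = 3111 J.

W_total ≈ 3110 J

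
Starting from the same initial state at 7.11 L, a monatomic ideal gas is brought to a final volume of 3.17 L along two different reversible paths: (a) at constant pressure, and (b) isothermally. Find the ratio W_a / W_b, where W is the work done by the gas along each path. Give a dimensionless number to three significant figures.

Path (a) isobaric: W = P₁(V₂ − V₁) → W_a/(P₁V₁) = -0.5541.
Path (b) isothermal: W = P₁V₁ ln(V₂/V₁) → W_b/(P₁V₁) = -0.8078.
W_a / W_b = -0.5541 / -0.8078 = 0.686.

W_a / W_b ≈ 0.686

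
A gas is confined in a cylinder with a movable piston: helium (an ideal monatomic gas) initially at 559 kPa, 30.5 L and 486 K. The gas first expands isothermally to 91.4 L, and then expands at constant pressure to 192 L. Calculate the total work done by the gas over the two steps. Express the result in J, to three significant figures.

Step 1 (isothermal): W = P₁V₁ ln(V₂/V₁) = (17050) ln(91.4/30.5) = 18712 J.
After step 1: P = 186.5 kPa, V = 91.4 L, T = 486 K.
Step 2 (isobaric): W = PΔV = (186.5 kPa)(192 − 91.4 L) = 18766 J.
W_total = 18712 + 18766 = 37478 J.

W_total ≈ 37500 J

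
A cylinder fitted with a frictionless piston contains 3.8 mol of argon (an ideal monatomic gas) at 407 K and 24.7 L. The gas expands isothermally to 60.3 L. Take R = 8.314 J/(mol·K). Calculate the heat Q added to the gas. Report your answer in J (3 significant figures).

Isothermal ⇒ ΔU = 0, so Q = W = nRT ln(V₂/V₁).
Q = (3.8)(8.314)(407) ln(60.3/24.7) = 12858 × 0.8925 = 11477 J.

Q ≈ 11500 J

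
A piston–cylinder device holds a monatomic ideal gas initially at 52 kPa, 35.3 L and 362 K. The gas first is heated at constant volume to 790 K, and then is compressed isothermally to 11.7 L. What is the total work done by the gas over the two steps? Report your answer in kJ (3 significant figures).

W_total ≈ -4.42 kJ

Step 1 (isochoric): W = 0 (constant volume).
After step 1: P = 113.5 kPa (V unchanged).
Step 2 (isothermal): W = P₁V₁ ln(V₂/V₁) = (4006) ln(11.7/35.3) = -4424 J.
W_total = 0 − 4424 = -4424 J.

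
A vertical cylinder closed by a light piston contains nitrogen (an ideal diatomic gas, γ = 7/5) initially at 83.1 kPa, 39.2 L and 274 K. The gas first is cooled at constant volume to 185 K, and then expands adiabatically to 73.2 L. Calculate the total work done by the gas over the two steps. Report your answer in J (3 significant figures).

Step 1 (isochoric): W = 0 (constant volume).
After step 1: P = 56.11 kPa (V unchanged).
Step 2 (adiabatic): W = (P₁V₁ − P₂V₂)/(γ−1) = (2199 − 1713)/0.4 = 1215 J.
W_total = 0 + 1215 = 1215 J.

W_total ≈ 1220 J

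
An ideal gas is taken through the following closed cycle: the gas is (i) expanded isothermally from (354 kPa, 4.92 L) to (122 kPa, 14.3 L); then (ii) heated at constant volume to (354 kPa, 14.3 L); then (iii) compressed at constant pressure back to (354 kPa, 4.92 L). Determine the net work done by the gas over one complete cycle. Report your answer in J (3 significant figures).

Leg (i): W = PᵢVᵢ ln(V_f/Vᵢ) = (1742) ln(14.3/4.92) = 1858 J.
Leg (ii): W = 0.
Leg (iii): W = PΔV = (354)(4.92 − 14.3) = -3321 J.
W_net = 1858 − 3321 = -1462 J.

W_net ≈ -1460 J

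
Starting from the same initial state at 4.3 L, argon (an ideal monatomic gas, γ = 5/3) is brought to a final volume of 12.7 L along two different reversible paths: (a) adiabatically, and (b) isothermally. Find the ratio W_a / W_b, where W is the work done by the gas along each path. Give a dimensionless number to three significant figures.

Path (a) adiabatic: W = P₁V₁(1 − (V₁/V₂)^(γ−1))/(γ−1) → W_a/(P₁V₁) = 0.7713.
Path (b) isothermal: W = P₁V₁ ln(V₂/V₁) → W_b/(P₁V₁) = 1.083.
W_a / W_b = 0.7713 / 1.083 = 0.7122.

W_a / W_b ≈ 0.712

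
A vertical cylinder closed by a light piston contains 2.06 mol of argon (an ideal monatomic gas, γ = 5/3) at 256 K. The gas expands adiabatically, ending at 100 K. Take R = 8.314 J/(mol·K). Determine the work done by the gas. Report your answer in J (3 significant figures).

Adiabatic ⇒ Q = 0, so W_by = −ΔU = nCᵥ(T₁ − T₂).
Cᵥ = 3R/2 = 12.47 J/(mol·K).
W = (2.06)(12.47)(256 − 100) = 4008 J.

W ≈ 4010 J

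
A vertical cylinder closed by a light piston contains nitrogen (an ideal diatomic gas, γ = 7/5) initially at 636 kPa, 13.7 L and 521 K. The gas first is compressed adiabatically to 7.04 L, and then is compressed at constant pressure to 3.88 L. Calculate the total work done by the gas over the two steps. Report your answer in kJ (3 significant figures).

W_total ≈ -11.8 kJ

Step 1 (adiabatic): W = (P₁V₁ − P₂V₂)/(γ−1) = (8713 − 11372)/0.4 = -6647 J.
After step 1: P = 1615 kPa, V = 7.04 L, T = 680 K.
Step 2 (isobaric): W = PΔV = (1615 kPa)(3.88 − 7.04 L) = -5104 J.
W_total = -6647 − 5104 = -11751 J.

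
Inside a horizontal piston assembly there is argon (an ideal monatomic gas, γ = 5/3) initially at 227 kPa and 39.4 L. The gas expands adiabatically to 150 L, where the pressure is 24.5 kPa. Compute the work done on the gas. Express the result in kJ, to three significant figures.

W ≈ -7.90 kJ

Adiabatic: W = (P₁V₁ − P₂V₂)/(γ − 1) with γ = 5/3.
P₁V₁ = 8944 J, P₂V₂ = 3675 J.
W = (8944 − 3675) / 0.6667 = 7903 J.
Work on gas = −W_by = -7903 J.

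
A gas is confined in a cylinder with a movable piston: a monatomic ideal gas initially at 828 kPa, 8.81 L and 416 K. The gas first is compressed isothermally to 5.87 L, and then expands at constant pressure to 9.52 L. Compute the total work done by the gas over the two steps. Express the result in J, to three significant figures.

W_total ≈ 1570 J

Step 1 (isothermal): W = P₁V₁ ln(V₂/V₁) = (7295) ln(5.87/8.81) = -2962 J.
After step 1: P = 1243 kPa, V = 5.87 L, T = 416 K.
Step 2 (isobaric): W = PΔV = (1243 kPa)(9.52 − 5.87 L) = 4536 J.
W_total = -2962 + 4536 = 1574 J.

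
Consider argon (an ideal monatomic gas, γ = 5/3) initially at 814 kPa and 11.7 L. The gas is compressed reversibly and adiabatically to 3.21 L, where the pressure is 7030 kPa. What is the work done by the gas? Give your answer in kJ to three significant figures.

W ≈ -19.6 kJ

Adiabatic: W = (P₁V₁ − P₂V₂)/(γ − 1) with γ = 5/3.
P₁V₁ = 9524 J, P₂V₂ = 22566 J.
W = (9524 − 22566) / 0.6667 = -19564 J.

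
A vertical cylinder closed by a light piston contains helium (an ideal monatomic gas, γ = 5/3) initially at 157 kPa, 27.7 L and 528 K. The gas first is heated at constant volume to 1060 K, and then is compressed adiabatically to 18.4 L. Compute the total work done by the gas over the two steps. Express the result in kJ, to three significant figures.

Step 1 (isochoric): W = 0 (constant volume).
After step 1: P = 315.2 kPa (V unchanged).
Step 2 (adiabatic): W = (P₁V₁ − P₂V₂)/(γ−1) = (8731 − 11468)/0.667 = -4106 J.
W_total = 0 − 4106 = -4106 J.

W_total ≈ -4.11 kJ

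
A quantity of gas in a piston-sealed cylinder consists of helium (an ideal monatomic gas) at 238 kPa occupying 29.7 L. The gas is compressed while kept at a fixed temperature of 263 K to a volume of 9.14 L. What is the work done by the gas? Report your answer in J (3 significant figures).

Isothermal: W = nRT ln(V₂/V₁) = P₁V₁ ln(V₂/V₁).
P₁V₁ = (238 kPa)(29.7 L) = 7069 J.
W = 7069 × ln(9.14/29.7) = 7069 × -1.178
W_by_gas = -8330 J.

W ≈ -8330 J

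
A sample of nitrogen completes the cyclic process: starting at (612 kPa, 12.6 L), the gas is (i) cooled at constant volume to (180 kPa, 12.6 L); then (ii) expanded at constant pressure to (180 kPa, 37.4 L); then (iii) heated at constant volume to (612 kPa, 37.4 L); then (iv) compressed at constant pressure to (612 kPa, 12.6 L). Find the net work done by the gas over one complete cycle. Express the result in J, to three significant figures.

W_net ≈ -10700 J

Constant-volume legs do no work.
W(ii) = (180)(37.4 − 12.6) = 4464 J; W(iv) = (612)(12.6 − 37.4) = -15178 J.
W_net = 4464 − 15178 = -10714 J (the counter-clockwise enclosed area).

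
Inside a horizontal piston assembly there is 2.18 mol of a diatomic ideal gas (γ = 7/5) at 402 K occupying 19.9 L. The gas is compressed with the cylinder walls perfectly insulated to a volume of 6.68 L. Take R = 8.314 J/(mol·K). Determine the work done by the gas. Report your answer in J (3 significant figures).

W ≈ -9970 J

Adiabatic: TV^(γ−1) = const with γ = 7/5.
T₂ = T₁ (V₁/V₂)^(γ−1) = 402 × (19.9/6.68)^0.4 = 402 × 1.547 = 622.1 K.
W_by = nCᵥ(T₁ − T₂) = (2.18)(20.79)(402 − 622.1) = -9973 J.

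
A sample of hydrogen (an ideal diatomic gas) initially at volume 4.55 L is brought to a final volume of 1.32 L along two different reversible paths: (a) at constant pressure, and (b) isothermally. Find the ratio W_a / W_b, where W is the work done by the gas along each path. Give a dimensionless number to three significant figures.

W_a / W_b ≈ 0.574

Path (a) isobaric: W = P₁(V₂ − V₁) → W_a/(P₁V₁) = -0.7099.
Path (b) isothermal: W = P₁V₁ ln(V₂/V₁) → W_b/(P₁V₁) = -1.237.
W_a / W_b = -0.7099 / -1.237 = 0.5737.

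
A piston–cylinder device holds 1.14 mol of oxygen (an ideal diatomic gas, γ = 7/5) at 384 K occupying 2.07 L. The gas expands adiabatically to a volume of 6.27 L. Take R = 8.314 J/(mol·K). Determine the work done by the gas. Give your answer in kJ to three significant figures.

Adiabatic: TV^(γ−1) = const with γ = 7/5.
T₂ = T₁ (V₁/V₂)^(γ−1) = 384 × (2.07/6.27)^0.4 = 384 × 0.6419 = 246.5 K.
W_by = nCᵥ(T₁ − T₂) = (1.14)(20.79)(384 − 246.5) = 3258 J.

W ≈ 3.26 kJ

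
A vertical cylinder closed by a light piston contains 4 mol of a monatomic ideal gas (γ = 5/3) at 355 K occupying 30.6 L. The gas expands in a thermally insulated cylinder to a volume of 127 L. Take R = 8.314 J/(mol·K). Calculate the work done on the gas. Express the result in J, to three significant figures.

W ≈ -10900 J

Adiabatic: TV^(γ−1) = const with γ = 5/3.
T₂ = T₁ (V₁/V₂)^(γ−1) = 355 × (30.6/127)^0.667 = 355 × 0.3872 = 137.5 K.
W_by = nCᵥ(T₁ − T₂) = (4)(12.47)(355 − 137.5) = 10852 J.
Work on gas = −W_by = -10852 J.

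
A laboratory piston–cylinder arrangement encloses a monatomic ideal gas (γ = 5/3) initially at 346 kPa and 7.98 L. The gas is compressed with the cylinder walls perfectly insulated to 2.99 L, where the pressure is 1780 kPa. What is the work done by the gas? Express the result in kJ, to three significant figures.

W ≈ -3.84 kJ

Adiabatic: W = (P₁V₁ − P₂V₂)/(γ − 1) with γ = 5/3.
P₁V₁ = 2761 J, P₂V₂ = 5322 J.
W = (2761 − 5322) / 0.6667 = -3842 J.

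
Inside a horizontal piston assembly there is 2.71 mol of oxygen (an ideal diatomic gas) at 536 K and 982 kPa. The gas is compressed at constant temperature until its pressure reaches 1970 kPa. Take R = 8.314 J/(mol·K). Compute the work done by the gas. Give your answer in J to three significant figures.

Isothermal process: W = nRT ln(V₂/V₁) = nRT ln(P₁/P₂).
W = (2.71)(8.314)(536) × ln(982/1970)
  = 12077 × ln(0.4985) = 12077 × -0.6962
W_by_gas = -8408 J.

W ≈ -8410 J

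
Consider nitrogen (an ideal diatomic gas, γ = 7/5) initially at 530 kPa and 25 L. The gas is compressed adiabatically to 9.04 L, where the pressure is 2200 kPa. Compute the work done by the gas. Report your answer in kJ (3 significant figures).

Adiabatic: W = (P₁V₁ − P₂V₂)/(γ − 1) with γ = 7/5.
P₁V₁ = 13250 J, P₂V₂ = 19888 J.
W = (13250 − 19888) / 0.4 = -16595 J.

W ≈ -16.6 kJ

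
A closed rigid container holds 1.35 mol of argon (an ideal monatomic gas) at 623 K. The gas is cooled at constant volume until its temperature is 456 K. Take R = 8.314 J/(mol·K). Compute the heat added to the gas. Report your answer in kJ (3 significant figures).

Q ≈ -2.81 kJ

Constant volume ⇒ W = 0, so Q = ΔU = nCᵥΔT with Cᵥ = 3R/2 = 12.47 J/(mol·K).
ΔU = (1.35)(12.47)(456 − 623) = -2812 J.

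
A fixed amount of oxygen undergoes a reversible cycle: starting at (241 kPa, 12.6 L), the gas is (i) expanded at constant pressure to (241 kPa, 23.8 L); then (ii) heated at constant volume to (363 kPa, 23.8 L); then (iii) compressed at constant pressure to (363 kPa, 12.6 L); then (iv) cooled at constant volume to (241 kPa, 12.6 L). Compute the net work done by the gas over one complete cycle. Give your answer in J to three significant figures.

W_net ≈ -1370 J

Constant-volume legs do no work.
W(i) = (241)(23.8 − 12.6) = 2699 J; W(iii) = (363)(12.6 − 23.8) = -4066 J.
W_net = 2699 − 4066 = -1366 J (the counter-clockwise enclosed area).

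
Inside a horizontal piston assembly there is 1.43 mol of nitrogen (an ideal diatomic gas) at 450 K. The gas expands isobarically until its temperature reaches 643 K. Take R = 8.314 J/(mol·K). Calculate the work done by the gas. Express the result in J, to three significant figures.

W ≈ 2290 J

Isobaric: W = P ΔV = nR ΔT.
W = (1.43)(8.314)(643 − 450) = 2295 J.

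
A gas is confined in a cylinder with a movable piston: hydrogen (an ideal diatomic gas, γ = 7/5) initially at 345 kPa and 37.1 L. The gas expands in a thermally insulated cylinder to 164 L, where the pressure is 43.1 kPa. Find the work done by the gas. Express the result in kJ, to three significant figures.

Adiabatic: W = (P₁V₁ − P₂V₂)/(γ − 1) with γ = 7/5.
P₁V₁ = 12800 J, P₂V₂ = 7068 J.
W = (12800 − 7068) / 0.4 = 14328 J.

W ≈ 14.3 kJ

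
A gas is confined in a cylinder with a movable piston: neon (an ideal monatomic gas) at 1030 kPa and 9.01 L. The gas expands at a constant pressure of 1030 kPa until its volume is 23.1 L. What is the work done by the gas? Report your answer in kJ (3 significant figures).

W ≈ 14.5 kJ

Isobaric: W = P ΔV.
W = (1030 kPa)(23.1 − 9.01 L) = (1030)(14.09) = 14513 J.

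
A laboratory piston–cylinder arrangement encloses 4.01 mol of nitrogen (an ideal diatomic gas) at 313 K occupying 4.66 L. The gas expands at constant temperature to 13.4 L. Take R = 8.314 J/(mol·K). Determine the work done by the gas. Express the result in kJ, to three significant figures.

W ≈ 11.0 kJ

Isothermal: W = nRT ln(V₂/V₁).
W = (4.01)(8.314)(313) × ln(13.4/4.66)
  = 10435 × 1.056
W_by_gas = 11022 J.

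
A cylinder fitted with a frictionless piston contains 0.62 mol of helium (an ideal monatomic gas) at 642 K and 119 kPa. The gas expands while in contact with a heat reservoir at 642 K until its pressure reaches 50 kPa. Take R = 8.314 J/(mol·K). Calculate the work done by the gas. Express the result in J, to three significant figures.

W ≈ 2870 J

Isothermal process: W = nRT ln(V₂/V₁) = nRT ln(P₁/P₂).
W = (0.62)(8.314)(642) × ln(119/50)
  = 3309 × ln(2.38) = 3309 × 0.8671
W_by_gas = 2869 J.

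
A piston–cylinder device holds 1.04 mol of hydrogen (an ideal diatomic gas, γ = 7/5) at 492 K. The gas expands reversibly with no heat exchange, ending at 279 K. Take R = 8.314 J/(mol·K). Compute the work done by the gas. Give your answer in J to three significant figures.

W ≈ 4600 J

Adiabatic ⇒ Q = 0, so W_by = −ΔU = nCᵥ(T₁ − T₂).
Cᵥ = 5R/2 = 20.79 J/(mol·K).
W = (1.04)(20.79)(492 − 279) = 4604 J.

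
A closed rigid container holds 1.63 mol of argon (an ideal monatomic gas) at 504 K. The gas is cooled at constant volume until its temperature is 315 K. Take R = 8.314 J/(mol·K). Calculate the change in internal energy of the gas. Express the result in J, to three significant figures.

ΔU ≈ -3840 J

Constant volume ⇒ W = 0, so Q = ΔU = nCᵥΔT with Cᵥ = 3R/2 = 12.47 J/(mol·K).
ΔU = (1.63)(12.47)(315 − 504) = -3842 J.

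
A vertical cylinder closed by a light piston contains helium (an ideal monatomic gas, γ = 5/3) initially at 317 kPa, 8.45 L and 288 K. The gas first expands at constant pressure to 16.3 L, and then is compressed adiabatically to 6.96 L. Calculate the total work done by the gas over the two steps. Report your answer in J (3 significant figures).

W_total ≈ -3430 J

Step 1 (isobaric): W = PΔV = (317 kPa)(16.3 − 8.45 L) = 2488 J.
After step 1: P = 317 kPa, V = 16.3 L, T = 555.6 K.
Step 2 (adiabatic): W = (P₁V₁ − P₂V₂)/(γ−1) = (5167 − 9112)/0.667 = -5918 J.
W_total = 2488 − 5918 = -3429 J.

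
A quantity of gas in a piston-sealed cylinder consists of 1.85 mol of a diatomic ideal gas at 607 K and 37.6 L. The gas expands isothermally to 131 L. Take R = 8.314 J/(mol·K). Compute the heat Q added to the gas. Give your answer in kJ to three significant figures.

Q ≈ 11.7 kJ

Isothermal ⇒ ΔU = 0, so Q = W = nRT ln(V₂/V₁).
Q = (1.85)(8.314)(607) ln(131/37.6) = 9336 × 1.248 = 11653 J.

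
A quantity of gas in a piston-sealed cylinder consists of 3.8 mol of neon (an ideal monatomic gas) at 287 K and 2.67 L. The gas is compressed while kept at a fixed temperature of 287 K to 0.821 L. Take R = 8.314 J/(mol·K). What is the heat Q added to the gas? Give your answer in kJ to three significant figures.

Q ≈ -10.7 kJ

Isothermal ⇒ ΔU = 0, so Q = W = nRT ln(V₂/V₁).
Q = (3.8)(8.314)(287) ln(0.821/2.67) = 9067 × -1.179 = -10693 J.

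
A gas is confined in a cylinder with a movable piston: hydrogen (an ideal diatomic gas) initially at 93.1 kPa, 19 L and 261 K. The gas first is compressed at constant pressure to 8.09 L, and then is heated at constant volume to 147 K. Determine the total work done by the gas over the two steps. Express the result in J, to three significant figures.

W_total ≈ -1020 J

Step 1 (isobaric): W = PΔV = (93.1 kPa)(8.09 − 19 L) = -1016 J.
Step 2 (isochoric): W = 0 (constant volume).
W_total = -1016 + 0 = -1016 J.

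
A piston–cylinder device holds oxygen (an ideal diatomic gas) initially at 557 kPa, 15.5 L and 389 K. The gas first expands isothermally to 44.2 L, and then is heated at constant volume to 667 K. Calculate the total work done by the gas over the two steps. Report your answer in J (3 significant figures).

W_total ≈ 9050 J

Step 1 (isothermal): W = P₁V₁ ln(V₂/V₁) = (8634) ln(44.2/15.5) = 9047 J.
Step 2 (isochoric): W = 0 (constant volume).
W_total = 9047 + 0 = 9047 J.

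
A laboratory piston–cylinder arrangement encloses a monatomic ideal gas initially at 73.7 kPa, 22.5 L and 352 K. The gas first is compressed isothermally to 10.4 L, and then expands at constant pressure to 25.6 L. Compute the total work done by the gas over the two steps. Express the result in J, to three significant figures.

W_total ≈ 1140 J

Step 1 (isothermal): W = P₁V₁ ln(V₂/V₁) = (1658) ln(10.4/22.5) = -1280 J.
After step 1: P = 159.4 kPa, V = 10.4 L, T = 352 K.
Step 2 (isobaric): W = PΔV = (159.4 kPa)(25.6 − 10.4 L) = 2424 J.
W_total = -1280 + 2424 = 1144 J.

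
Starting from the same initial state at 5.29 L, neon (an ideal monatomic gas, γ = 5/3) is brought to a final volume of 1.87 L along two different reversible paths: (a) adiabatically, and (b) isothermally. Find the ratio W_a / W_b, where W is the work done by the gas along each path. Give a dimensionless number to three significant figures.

Path (a) adiabatic: W = P₁V₁(1 − (V₁/V₂)^(γ−1))/(γ−1) → W_a/(P₁V₁) = -1.5.
Path (b) isothermal: W = P₁V₁ ln(V₂/V₁) → W_b/(P₁V₁) = -1.04.
W_a / W_b = -1.5 / -1.04 = 1.443.

W_a / W_b ≈ 1.44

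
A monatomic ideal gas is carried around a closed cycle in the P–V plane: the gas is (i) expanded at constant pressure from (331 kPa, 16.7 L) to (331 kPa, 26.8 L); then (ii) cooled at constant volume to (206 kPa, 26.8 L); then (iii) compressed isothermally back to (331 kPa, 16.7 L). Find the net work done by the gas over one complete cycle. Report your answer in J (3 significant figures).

Leg (i): W = PΔV = (331)(26.8 − 16.7) = 3343 J.
Leg (ii): W = 0.
Leg (iii): W = PᵢVᵢ ln(V_f/Vᵢ) = (5521) ln(16.7/26.8) = -2611 J.
W_net = 3343 − 2611 = 731.8 J.

W_net ≈ 732 J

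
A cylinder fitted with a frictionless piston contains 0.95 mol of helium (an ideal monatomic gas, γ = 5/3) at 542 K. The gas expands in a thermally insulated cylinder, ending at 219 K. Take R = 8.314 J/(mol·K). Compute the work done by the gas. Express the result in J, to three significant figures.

Adiabatic ⇒ Q = 0, so W_by = −ΔU = nCᵥ(T₁ − T₂).
Cᵥ = 3R/2 = 12.47 J/(mol·K).
W = (0.95)(12.47)(542 − 219) = 3827 J.

W ≈ 3830 J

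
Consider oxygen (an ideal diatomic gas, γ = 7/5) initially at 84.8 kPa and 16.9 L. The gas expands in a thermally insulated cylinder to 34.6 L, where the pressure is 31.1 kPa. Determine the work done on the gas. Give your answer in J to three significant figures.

W ≈ -893 J

Adiabatic: W = (P₁V₁ − P₂V₂)/(γ − 1) with γ = 7/5.
P₁V₁ = 1433 J, P₂V₂ = 1076 J.
W = (1433 − 1076) / 0.4 = 892.6 J.
Work on gas = −W_by = -892.6 J.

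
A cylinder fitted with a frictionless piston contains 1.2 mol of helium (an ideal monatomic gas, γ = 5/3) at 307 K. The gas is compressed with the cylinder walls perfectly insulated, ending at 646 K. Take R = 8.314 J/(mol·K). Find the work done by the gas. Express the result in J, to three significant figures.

W ≈ -5070 J

Adiabatic ⇒ Q = 0, so W_by = −ΔU = nCᵥ(T₁ − T₂).
Cᵥ = 3R/2 = 12.47 J/(mol·K).
W = (1.2)(12.47)(307 − 646) = -5073 J.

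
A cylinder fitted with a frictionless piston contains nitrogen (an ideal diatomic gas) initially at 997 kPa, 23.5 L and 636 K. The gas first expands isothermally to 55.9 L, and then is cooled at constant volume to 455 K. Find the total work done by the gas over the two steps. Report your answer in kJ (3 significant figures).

Step 1 (isothermal): W = P₁V₁ ln(V₂/V₁) = (23430) ln(55.9/23.5) = 20303 J.
Step 2 (isochoric): W = 0 (constant volume).
W_total = 20303 + 0 = 20303 J.

W_total ≈ 20.3 kJ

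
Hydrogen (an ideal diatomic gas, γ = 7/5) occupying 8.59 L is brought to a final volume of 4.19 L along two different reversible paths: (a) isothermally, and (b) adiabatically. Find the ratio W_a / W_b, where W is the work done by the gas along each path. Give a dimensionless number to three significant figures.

Path (a) isothermal: W = P₁V₁ ln(V₂/V₁) → W_a/(P₁V₁) = -0.7179.
Path (b) adiabatic: W = P₁V₁(1 − (V₁/V₂)^(γ−1))/(γ−1) → W_b/(P₁V₁) = -0.8316.
W_a / W_b = -0.7179 / -0.8316 = 0.8633.

W_a / W_b ≈ 0.863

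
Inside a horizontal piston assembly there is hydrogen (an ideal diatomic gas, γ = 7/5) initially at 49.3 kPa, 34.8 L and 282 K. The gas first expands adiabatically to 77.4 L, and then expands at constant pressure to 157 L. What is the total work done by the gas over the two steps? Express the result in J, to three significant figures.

Step 1 (adiabatic): W = (P₁V₁ − P₂V₂)/(γ−1) = (1716 − 1246)/0.4 = 1174 J.
After step 1: P = 16.1 kPa, V = 77.4 L, T = 204.8 K.
Step 2 (isobaric): W = PΔV = (16.1 kPa)(157 − 77.4 L) = 1282 J.
W_total = 1174 + 1282 = 2455 J.

W_total ≈ 2460 J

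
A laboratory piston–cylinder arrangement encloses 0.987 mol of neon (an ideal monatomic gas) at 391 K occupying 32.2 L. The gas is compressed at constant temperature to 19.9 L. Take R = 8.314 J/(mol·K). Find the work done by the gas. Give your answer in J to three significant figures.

W ≈ -1540 J

Isothermal: W = nRT ln(V₂/V₁).
W = (0.987)(8.314)(391) × ln(19.9/32.2)
  = 3209 × -0.4812
W_by_gas = -1544 J.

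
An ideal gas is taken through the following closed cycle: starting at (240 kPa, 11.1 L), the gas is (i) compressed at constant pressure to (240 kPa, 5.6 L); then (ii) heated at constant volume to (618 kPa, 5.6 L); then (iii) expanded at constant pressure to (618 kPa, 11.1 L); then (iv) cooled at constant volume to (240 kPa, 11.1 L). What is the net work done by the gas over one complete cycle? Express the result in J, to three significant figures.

Constant-volume legs do no work.
W(i) = (240)(5.6 − 11.1) = -1320 J; W(iii) = (618)(11.1 − 5.6) = 3399 J.
W_net = -1320 + 3399 = 2079 J (the clockwise enclosed area).

W_net ≈ 2080 J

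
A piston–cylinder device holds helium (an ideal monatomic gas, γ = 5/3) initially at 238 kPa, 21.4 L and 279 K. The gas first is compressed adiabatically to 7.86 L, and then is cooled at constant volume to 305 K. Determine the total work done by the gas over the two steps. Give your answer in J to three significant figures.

Step 1 (adiabatic): W = (P₁V₁ − P₂V₂)/(γ−1) = (5093 − 9931)/0.667 = -7256 J.
Step 2 (isochoric): W = 0 (constant volume).
W_total = -7256 + 0 = -7256 J.

W_total ≈ -7260 J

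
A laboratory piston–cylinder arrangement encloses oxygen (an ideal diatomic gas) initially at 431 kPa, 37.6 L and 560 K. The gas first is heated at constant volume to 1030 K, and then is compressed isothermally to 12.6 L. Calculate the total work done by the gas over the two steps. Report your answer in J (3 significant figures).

W_total ≈ -32600 J

Step 1 (isochoric): W = 0 (constant volume).
After step 1: P = 792.7 kPa (V unchanged).
Step 2 (isothermal): W = P₁V₁ ln(V₂/V₁) = (29807) ln(12.6/37.6) = -32588 J.
W_total = 0 − 32588 = -32588 J.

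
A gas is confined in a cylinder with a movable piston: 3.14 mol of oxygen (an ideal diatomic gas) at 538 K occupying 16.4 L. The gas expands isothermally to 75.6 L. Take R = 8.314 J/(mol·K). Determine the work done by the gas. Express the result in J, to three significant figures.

Isothermal: W = nRT ln(V₂/V₁).
W = (3.14)(8.314)(538) × ln(75.6/16.4)
  = 14045 × 1.528
W_by_gas = 21463 J.

W ≈ 21500 J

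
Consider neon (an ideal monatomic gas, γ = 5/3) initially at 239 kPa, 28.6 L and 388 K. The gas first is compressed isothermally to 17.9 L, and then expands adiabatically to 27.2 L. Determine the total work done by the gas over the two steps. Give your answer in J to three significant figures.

Step 1 (isothermal): W = P₁V₁ ln(V₂/V₁) = (6835) ln(17.9/28.6) = -3203 J.
After step 1: P = 381.9 kPa, V = 17.9 L, T = 388 K.
Step 2 (adiabatic): W = (P₁V₁ − P₂V₂)/(γ−1) = (6835 − 5172)/0.667 = 2496 J.
W_total = -3203 + 2496 = -707.3 J.

W_total ≈ -707 J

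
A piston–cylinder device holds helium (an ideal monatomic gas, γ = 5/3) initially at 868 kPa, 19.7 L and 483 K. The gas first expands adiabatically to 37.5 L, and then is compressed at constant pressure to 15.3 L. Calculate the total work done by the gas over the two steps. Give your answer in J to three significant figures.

Step 1 (adiabatic): W = (P₁V₁ − P₂V₂)/(γ−1) = (17100 − 11133)/0.667 = 8950 J.
After step 1: P = 296.9 kPa, V = 37.5 L, T = 314.5 K.
Step 2 (isobaric): W = PΔV = (296.9 kPa)(15.3 − 37.5 L) = -6591 J.
W_total = 8950 − 6591 = 2359 J.

W_total ≈ 2360 J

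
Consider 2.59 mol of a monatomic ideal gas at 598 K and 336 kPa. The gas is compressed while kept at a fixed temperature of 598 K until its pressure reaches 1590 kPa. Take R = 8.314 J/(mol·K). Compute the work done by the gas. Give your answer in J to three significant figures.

W ≈ -20000 J

Isothermal process: W = nRT ln(V₂/V₁) = nRT ln(P₁/P₂).
W = (2.59)(8.314)(598) × ln(336/1590)
  = 12877 × ln(0.2113) = 12877 × -1.554
W_by_gas = -20016 J.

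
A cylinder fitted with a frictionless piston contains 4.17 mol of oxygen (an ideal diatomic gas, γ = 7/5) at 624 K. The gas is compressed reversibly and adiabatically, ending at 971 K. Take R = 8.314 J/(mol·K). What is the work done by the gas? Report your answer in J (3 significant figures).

W ≈ -30100 J

Adiabatic ⇒ Q = 0, so W_by = −ΔU = nCᵥ(T₁ − T₂).
Cᵥ = 5R/2 = 20.79 J/(mol·K).
W = (4.17)(20.79)(624 − 971) = -30076 J.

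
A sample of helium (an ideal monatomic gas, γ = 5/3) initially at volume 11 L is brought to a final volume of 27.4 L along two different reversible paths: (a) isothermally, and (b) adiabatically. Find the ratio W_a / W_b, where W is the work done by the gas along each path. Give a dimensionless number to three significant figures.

Path (a) isothermal: W = P₁V₁ ln(V₂/V₁) → W_a/(P₁V₁) = 0.9126.
Path (b) adiabatic: W = P₁V₁(1 − (V₁/V₂)^(γ−1))/(γ−1) → W_b/(P₁V₁) = 0.6837.
W_a / W_b = 0.9126 / 0.6837 = 1.335.

W_a / W_b ≈ 1.33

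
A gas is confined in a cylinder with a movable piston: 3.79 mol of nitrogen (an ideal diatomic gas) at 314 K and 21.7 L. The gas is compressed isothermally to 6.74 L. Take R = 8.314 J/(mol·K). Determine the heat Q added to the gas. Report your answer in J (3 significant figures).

Q ≈ -11600 J

Isothermal ⇒ ΔU = 0, so Q = W = nRT ln(V₂/V₁).
Q = (3.79)(8.314)(314) ln(6.74/21.7) = 9894 × -1.169 = -11569 J.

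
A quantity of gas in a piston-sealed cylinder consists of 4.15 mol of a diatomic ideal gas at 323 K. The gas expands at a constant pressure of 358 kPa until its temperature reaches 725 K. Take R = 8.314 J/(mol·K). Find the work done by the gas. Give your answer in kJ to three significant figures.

W ≈ 13.9 kJ

Isobaric: W = P ΔV = nR ΔT.
W = (4.15)(8.314)(725 − 323) = 13870 J.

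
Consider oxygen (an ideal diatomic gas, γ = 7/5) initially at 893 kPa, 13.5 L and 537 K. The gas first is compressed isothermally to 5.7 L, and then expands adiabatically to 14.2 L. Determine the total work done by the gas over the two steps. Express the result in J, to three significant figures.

W_total ≈ -1180 J

Step 1 (isothermal): W = P₁V₁ ln(V₂/V₁) = (12056) ln(5.7/13.5) = -10395 J.
After step 1: P = 2115 kPa, V = 5.7 L, T = 537 K.
Step 2 (adiabatic): W = (P₁V₁ − P₂V₂)/(γ−1) = (12056 − 8368)/0.4 = 9219 J.
W_total = -10395 + 9219 = -1176 J.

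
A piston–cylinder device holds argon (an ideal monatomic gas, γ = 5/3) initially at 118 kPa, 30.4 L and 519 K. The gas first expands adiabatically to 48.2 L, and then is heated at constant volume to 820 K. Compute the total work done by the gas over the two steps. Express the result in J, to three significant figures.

W_total ≈ 1420 J

Step 1 (adiabatic): W = (P₁V₁ − P₂V₂)/(γ−1) = (3587 − 2638)/0.667 = 1424 J.
Step 2 (isochoric): W = 0 (constant volume).
W_total = 1424 + 0 = 1424 J.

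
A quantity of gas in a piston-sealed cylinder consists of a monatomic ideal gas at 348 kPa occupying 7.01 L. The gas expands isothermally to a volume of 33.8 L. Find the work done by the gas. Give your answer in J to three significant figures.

Isothermal: W = nRT ln(V₂/V₁) = P₁V₁ ln(V₂/V₁).
P₁V₁ = (348 kPa)(7.01 L) = 2439 J.
W = 2439 × ln(33.8/7.01) = 2439 × 1.573
W_by_gas = 3838 J.

W ≈ 3840 J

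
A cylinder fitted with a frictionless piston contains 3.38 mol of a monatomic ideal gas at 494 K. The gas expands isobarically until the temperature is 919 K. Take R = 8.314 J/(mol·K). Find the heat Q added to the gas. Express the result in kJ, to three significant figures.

Isobaric: W = nRΔT = (3.38)(8.314)(425) = 11943 J.
ΔU = nCᵥΔT with Cᵥ = 3R/2: ΔU = (3.38)(12.47)(425) = 17915 J.
Q = ΔU + W = 17915 + 11943 = 29858 J.

Q ≈ 29.9 kJ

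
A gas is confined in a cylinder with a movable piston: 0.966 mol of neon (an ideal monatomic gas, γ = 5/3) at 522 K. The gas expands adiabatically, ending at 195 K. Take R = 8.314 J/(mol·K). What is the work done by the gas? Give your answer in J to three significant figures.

Adiabatic ⇒ Q = 0, so W_by = −ΔU = nCᵥ(T₁ − T₂).
Cᵥ = 3R/2 = 12.47 J/(mol·K).
W = (0.966)(12.47)(522 − 195) = 3939 J.

W ≈ 3940 J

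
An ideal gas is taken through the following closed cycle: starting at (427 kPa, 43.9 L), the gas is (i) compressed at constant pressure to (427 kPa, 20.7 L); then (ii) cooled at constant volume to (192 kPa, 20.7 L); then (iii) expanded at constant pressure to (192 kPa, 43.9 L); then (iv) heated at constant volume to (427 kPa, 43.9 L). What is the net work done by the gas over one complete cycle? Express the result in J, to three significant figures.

W_net ≈ -5450 J

Constant-volume legs do no work.
W(i) = (427)(20.7 − 43.9) = -9906 J; W(iii) = (192)(43.9 − 20.7) = 4454 J.
W_net = -9906 + 4454 = -5452 J (the counter-clockwise enclosed area).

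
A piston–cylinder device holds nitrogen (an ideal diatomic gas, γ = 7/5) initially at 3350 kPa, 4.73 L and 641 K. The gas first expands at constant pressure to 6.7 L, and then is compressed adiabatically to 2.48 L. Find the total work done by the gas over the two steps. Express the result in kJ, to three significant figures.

Step 1 (isobaric): W = PΔV = (3350 kPa)(6.7 − 4.73 L) = 6599 J.
After step 1: P = 3350 kPa, V = 6.7 L, T = 908 K.
Step 2 (adiabatic): W = (P₁V₁ − P₂V₂)/(γ−1) = (22445 − 33402)/0.4 = -27392 J.
W_total = 6599 − 27392 = -20792 J.

W_total ≈ -20.8 kJ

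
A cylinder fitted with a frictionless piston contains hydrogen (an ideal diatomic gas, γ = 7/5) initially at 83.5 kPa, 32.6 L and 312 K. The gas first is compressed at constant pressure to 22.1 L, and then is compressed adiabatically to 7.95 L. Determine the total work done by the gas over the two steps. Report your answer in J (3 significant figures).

W_total ≈ -3210 J

Step 1 (isobaric): W = PΔV = (83.5 kPa)(22.1 − 32.6 L) = -876.8 J.
After step 1: P = 83.5 kPa, V = 22.1 L, T = 211.5 K.
Step 2 (adiabatic): W = (P₁V₁ − P₂V₂)/(γ−1) = (1845 − 2778)/0.4 = -2331 J.
W_total = -876.8 − 2331 = -3208 J.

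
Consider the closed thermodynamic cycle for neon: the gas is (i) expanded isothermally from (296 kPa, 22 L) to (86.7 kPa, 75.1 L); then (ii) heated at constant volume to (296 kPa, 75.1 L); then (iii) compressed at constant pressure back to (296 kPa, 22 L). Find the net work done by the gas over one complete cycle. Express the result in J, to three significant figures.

Leg (i): W = PᵢVᵢ ln(V_f/Vᵢ) = (6512) ln(75.1/22) = 7995 J.
Leg (ii): W = 0.
Leg (iii): W = PΔV = (296)(22 − 75.1) = -15718 J.
W_net = 7995 − 15718 = -7722 J.

W_net ≈ -7720 J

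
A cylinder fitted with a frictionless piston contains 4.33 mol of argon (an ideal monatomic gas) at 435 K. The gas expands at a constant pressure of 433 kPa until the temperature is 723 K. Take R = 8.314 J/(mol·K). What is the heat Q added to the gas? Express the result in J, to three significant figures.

Q ≈ 25900 J

Isobaric: W = nRΔT = (4.33)(8.314)(288) = 10368 J.
ΔU = nCᵥΔT with Cᵥ = 3R/2: ΔU = (4.33)(12.47)(288) = 15552 J.
Q = ΔU + W = 15552 + 10368 = 25920 J.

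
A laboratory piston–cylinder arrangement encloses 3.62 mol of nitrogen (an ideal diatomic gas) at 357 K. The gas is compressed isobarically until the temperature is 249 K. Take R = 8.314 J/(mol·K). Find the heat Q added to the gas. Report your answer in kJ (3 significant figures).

Isobaric: W = nRΔT = (3.62)(8.314)(-108) = -3250 J.
ΔU = nCᵥΔT with Cᵥ = 5R/2: ΔU = (3.62)(20.79)(-108) = -8126 J.
Q = ΔU + W = -8126 − 3250 = -11377 J.

Q ≈ -11.4 kJ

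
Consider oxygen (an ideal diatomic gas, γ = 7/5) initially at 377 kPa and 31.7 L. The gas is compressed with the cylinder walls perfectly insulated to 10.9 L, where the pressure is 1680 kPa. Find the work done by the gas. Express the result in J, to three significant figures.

Adiabatic: W = (P₁V₁ − P₂V₂)/(γ − 1) with γ = 7/5.
P₁V₁ = 11951 J, P₂V₂ = 18312 J.
W = (11951 − 18312) / 0.4 = -15903 J.

W ≈ -15900 J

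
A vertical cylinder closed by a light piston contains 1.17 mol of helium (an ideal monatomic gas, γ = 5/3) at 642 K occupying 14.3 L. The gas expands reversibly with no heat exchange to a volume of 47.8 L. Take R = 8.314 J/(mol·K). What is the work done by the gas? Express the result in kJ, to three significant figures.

W ≈ 5.18 kJ

Adiabatic: TV^(γ−1) = const with γ = 5/3.
T₂ = T₁ (V₁/V₂)^(γ−1) = 642 × (14.3/47.8)^0.667 = 642 × 0.4473 = 287.2 K.
W_by = nCᵥ(T₁ − T₂) = (1.17)(12.47)(642 − 287.2) = 5177 J.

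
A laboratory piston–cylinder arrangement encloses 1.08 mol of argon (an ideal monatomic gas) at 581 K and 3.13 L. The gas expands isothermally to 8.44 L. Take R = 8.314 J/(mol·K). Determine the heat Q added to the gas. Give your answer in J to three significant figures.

Q ≈ 5170 J

Isothermal ⇒ ΔU = 0, so Q = W = nRT ln(V₂/V₁).
Q = (1.08)(8.314)(581) ln(8.44/3.13) = 5217 × 0.9919 = 5175 J.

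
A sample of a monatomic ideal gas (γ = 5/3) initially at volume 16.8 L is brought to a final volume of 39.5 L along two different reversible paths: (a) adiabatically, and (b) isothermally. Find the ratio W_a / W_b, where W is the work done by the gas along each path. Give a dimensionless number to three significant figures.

Path (a) adiabatic: W = P₁V₁(1 − (V₁/V₂)^(γ−1))/(γ−1) → W_a/(P₁V₁) = 0.6517.
Path (b) isothermal: W = P₁V₁ ln(V₂/V₁) → W_b/(P₁V₁) = 0.8549.
W_a / W_b = 0.6517 / 0.8549 = 0.7623.

W_a / W_b ≈ 0.762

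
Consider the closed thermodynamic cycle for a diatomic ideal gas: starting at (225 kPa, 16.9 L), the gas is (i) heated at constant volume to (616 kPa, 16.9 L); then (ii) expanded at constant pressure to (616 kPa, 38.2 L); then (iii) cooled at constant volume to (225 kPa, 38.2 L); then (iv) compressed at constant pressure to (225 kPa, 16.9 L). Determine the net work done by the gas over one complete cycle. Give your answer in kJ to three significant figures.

W_net ≈ 8.33 kJ

Constant-volume legs do no work.
W(ii) = (616)(38.2 − 16.9) = 13121 J; W(iv) = (225)(16.9 − 38.2) = -4793 J.
W_net = 13121 − 4793 = 8328 J (the clockwise enclosed area).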